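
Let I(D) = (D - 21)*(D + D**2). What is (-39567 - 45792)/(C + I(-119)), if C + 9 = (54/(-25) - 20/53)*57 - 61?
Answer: 113100675/2605075384 ≈ 0.043415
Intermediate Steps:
I(D) = (-21 + D)*(D + D**2)
C = -284384/1325 (C = -9 + ((54/(-25) - 20/53)*57 - 61) = -9 + ((54*(-1/25) - 20*1/53)*57 - 61) = -9 + ((-54/25 - 20/53)*57 - 61) = -9 + (-3362/1325*57 - 61) = -9 + (-191634/1325 - 61) = -9 - 272459/1325 = -284384/1325 ≈ -214.63)
(-39567 - 45792)/(C + I(-119)) = (-39567 - 45792)/(-284384/1325 - 119*(-21 + (-119)**2 - 20*(-119))) = -85359/(-284384/1325 - 119*(-21 + 14161 + 2380)) = -85359/(-284384/1325 - 119*16520) = -85359/(-284384/1325 - 1965880) = -85359/(-2605075384/1325) = -85359*(-1325/2605075384) = 113100675/2605075384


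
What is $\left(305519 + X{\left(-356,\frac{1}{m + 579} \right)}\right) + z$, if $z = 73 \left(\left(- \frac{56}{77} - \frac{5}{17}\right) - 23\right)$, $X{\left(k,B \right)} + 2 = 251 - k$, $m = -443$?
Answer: $\frac{56917272}{187} \approx 3.0437 \cdot 10^{5}$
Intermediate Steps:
$X{\left(k,B \right)} = 249 - k$ ($X{\left(k,B \right)} = -2 - \left(-251 + k\right) = 249 - k$)
$z = - \frac{327916}{187}$ ($z = 73 \left(\left(\left(-56\right) \frac{1}{77} - \frac{5}{17}\right) - 23\right) = 73 \left(\left(- \frac{8}{11} - \frac{5}{17}\right) - 23\right) = 73 \left(- \frac{191}{187} - 23\right) = 73 \left(- \frac{4492}{187}\right) = - \frac{327916}{187} \approx -1753.6$)
$\left(305519 + X{\left(-356,\frac{1}{m + 579} \right)}\right) + z = \left(305519 + \left(249 - -356\right)\right) - \frac{327916}{187} = \left(305519 + \left(249 + 356\right)\right) - \frac{327916}{187} = \left(305519 + 605\right) - \frac{327916}{187} = 306124 - \frac{327916}{187} = \frac{56917272}{187}$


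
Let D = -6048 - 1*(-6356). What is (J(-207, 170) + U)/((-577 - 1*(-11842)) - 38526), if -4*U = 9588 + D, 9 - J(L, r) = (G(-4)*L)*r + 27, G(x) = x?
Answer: 143252/27261 ≈ 5.2548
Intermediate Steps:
D = 308 (D = -6048 + 6356 = 308)
J(L, r) = -18 + 4*L*r (J(L, r) = 9 - ((-4*L)*r + 27) = 9 - (-4*L*r + 27) = 9 - (27 - 4*L*r) = 9 + (-27 + 4*L*r) = -18 + 4*L*r)
U = -2474 (U = -(9588 + 308)/4 = -¼*9896 = -2474)
(J(-207, 170) + U)/((-577 - 1*(-11842)) - 38526) = ((-18 + 4*(-207)*170) - 2474)/((-577 - 1*(-11842)) - 38526) = ((-18 - 140760) - 2474)/((-577 + 11842) - 38526) = (-140778 - 2474)/(11265 - 38526) = -143252/(-27261) = -143252*(-1/27261) = 143252/27261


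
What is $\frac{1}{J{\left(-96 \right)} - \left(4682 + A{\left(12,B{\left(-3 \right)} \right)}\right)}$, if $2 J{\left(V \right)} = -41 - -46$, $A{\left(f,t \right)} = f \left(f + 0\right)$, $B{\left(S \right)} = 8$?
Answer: $- \frac{2}{9647} \approx -0.00020732$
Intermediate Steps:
$A{\left(f,t \right)} = f^{2}$ ($A{\left(f,t \right)} = f f = f^{2}$)
$J{\left(V \right)} = \frac{5}{2}$ ($J{\left(V \right)} = \frac{-41 - -46}{2} = \frac{-41 + 46}{2} = \frac{1}{2} \cdot 5 = \frac{5}{2}$)
$\frac{1}{J{\left(-96 \right)} - \left(4682 + A{\left(12,B{\left(-3 \right)} \right)}\right)} = \frac{1}{\frac{5}{2} - 4826} = \frac{1}{- \frac{9647}{2}} = - \frac{2}{9647}$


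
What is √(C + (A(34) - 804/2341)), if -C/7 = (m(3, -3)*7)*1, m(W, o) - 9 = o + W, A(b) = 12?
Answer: 3*I*√261435857/2341 ≈ 20.721*I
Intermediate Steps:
m(W, o) = 9 + W + o (m(W, o) = 9 + (o + W) = 9 + (W + o) = 9 + W + o)
C = -441 (C = -7*(9 + 3 - 3)*7 = -7*9*7 = -441 ≈ -441.00)
√(C + (A(34) - 804/2341)) = √(-441 + (12 - 804/2341)) = √(-441 + 27288/2341) = √(-1005093/2341) = 3*I*√261435857/2341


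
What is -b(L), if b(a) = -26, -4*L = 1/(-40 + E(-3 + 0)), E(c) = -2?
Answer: 26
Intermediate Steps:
L = 1/168 (L = -1/(4*(-40 - 2)) = -¼/(-42) = -¼*(-1/42) = 1/168 ≈ 0.0059524)
-b(L) = -1*(-26) = 26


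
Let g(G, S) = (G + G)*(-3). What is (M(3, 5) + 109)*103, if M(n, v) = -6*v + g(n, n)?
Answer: 6283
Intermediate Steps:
g(G, S) = -6*G (g(G, S) = (2*G)*(-3) = -6*G)
M(n, v) = -6*n - 6*v (M(n, v) = -6*v - 6*n = -6*n - 6*v)
(M(3, 5) + 109)*103 = ((-6*3 - 6*5) + 109)*103 = ((-18 - 30) + 109)*103 = (-48 + 109)*103 = 61*103 = 6283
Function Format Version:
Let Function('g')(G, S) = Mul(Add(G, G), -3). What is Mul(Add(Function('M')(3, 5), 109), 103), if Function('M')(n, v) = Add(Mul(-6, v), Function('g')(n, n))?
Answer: 6283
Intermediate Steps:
Function('g')(G, S) = Mul(-6, G) (Function('g')(G, S) = Mul(Mul(2, G), -3) = Mul(-6, G))
Function('M')(n, v) = Add(Mul(-6, n), Mul(-6, v)) (Function('M')(n, v) = Add(Mul(-6, v), Mul(-6, n)) = Add(Mul(-6, n), Mul(-6, v)))
Mul(Add(Function('M')(3, 5), 109), 103) = Mul(Add(Add(Mul(-6, 3), Mul(-6, 5)), 109), 103) = Mul(Add(Add(-18, -30), 109), 103) = Mul(Add(-48, 109), 103) = Mul(61, 103) = 6283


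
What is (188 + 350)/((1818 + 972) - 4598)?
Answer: -269/904 ≈ -0.29757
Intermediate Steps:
(188 + 350)/((1818 + 972) - 4598) = 538/(2790 - 4598) = 538/(-1808) = 538*(-1/1808) = -269/904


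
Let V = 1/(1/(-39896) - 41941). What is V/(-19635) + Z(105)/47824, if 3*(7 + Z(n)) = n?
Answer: 4693554908909/8016575157678780 ≈ 0.00058548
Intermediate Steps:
Z(n) = -7 + n/3
V = -39896/1673278137 (V = 1/(-1/39896 - 41941) = 1/(-1673278137/39896) = -39896/1673278137 ≈ -2.3843e-5)
V/(-19635) + Z(105)/47824 = -39896/1673278137/(-19635) + (-7 + (1/3)*105)/47824 = -39896/1673278137*(-1/19635) + (-7 + 35)*(1/47824) = 39896/32854816219995 + 28*(1/47824) = 39896/32854816219995 + 1/1708 = 4693554908909/8016575157678780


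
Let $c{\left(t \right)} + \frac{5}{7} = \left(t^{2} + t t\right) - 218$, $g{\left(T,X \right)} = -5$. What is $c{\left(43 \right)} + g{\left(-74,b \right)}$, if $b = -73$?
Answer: $\frac{24320}{7} \approx 3474.3$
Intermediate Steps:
$c{\left(t \right)} = - \frac{1531}{7} + 2 t^{2}$ ($c{\left(t \right)} = - \frac{5}{7} - \left(218 - t^{2} - t t\right) = - \frac{5}{7} + \left(\left(t^{2} + t^{2}\right) - 218\right) = - \frac{5}{7} + \left(2 t^{2} - 218\right) = - \frac{5}{7} + \left(-218 + 2 t^{2}\right) = - \frac{1531}{7} + 2 t^{2}$)
$c{\left(43 \right)} + g{\left(-74,b \right)} = \left(- \frac{1531}{7} + 2 \cdot 43^{2}\right) - 5 = \left(- \frac{1531}{7} + 2 \cdot 1849\right) - 5 = \left(- \frac{1531}{7} + 3698\right) - 5 = \frac{24355}{7} - 5 = \frac{24320}{7}$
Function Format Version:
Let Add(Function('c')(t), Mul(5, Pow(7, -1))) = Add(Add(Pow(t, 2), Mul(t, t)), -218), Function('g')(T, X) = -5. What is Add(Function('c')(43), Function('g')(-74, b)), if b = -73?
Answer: Rational(24320, 7) ≈ 3474.3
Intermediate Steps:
Function('c')(t) = Add(Rational(-1531, 7), Mul(2, Pow(t, 2))) (Function('c')(t) = Add(Rational(-5, 7), Add(Add(Pow(t, 2), Mul(t, t)), -218)) = Add(Rational(-5, 7), Add(Add(Pow(t, 2), Pow(t, 2)), -218)) = Add(Rational(-5, 7), Add(Mul(2, Pow(t, 2)), -218)) = Add(Rational(-5, 7), Add(-218, Mul(2, Pow(t, 2)))) = Add(Rational(-1531, 7), Mul(2, Pow(t, 2))))
Add(Function('c')(43), Function('g')(-74, b)) = Add(Add(Rational(-1531, 7), Mul(2, Pow(43, 2))), -5) = Add(Add(Rational(-1531, 7), Mul(2, 1849)), -5) = Add(Add(Rational(-1531, 7), 3698), -5) = Add(Rational(24355, 7), -5) = Rational(24320, 7)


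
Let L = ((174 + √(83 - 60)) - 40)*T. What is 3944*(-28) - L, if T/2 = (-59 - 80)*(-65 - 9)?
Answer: -2867080 - 20572*√23 ≈ -2.9657e+6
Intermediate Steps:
T = 20572 (T = 2*((-59 - 80)*(-65 - 9)) = 2*(-139*(-74)) = 2*10286 = 20572)
L = 2756648 + 20572*√23 (L = ((174 + √(83 - 60)) - 40)*20572 = ((174 + √23) - 40)*20572 = (134 + √23)*20572 = 2756648 + 20572*√23 ≈ 2.8553e+6)
3944*(-28) - L = 3944*(-28) - (2756648 + 20572*√23) = -110432 + (-2756648 - 20572*√23) = -2867080 - 20572*√23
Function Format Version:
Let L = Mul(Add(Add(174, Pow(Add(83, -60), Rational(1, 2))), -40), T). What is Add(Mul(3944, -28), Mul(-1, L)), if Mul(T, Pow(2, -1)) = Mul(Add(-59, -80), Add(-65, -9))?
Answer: Add(-2867080, Mul(-20572, Pow(23, Rational(1, 2)))) ≈ -2.9657e+6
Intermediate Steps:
T = 20572 (T = Mul(2, Mul(Add(-59, -80), Add(-65, -9))) = Mul(2, Mul(-139, -74)) = Mul(2, 10286) = 20572)
L = Add(2756648, Mul(20572, Pow(23, Rational(1, 2)))) (L = Mul(Add(Add(174, Pow(Add(83, -60), Rational(1, 2))), -40), 20572) = Mul(Add(Add(174, Pow(23, Rational(1, 2))), -40), 20572) = Mul(Add(134, Pow(23, Rational(1, 2))), 20572) = Add(2756648, Mul(20572, Pow(23, Rational(1, 2)))) ≈ 2.8553e+6)
Add(Mul(3944, -28), Mul(-1, L)) = Add(Mul(3944, -28), Mul(-1, Add(2756648, Mul(20572, Pow(23, Rational(1, 2)))))) = Add(-110432, Add(-2756648, Mul(-20572, Pow(23, Rational(1, 2))))) = Add(-2867080, Mul(-20572, Pow(23, Rational(1, 2))))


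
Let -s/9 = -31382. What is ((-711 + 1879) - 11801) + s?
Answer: 271805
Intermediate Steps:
s = 282438 (s = -9*(-31382) = 282438)
((-711 + 1879) - 11801) + s = ((-711 + 1879) - 11801) + 282438 = (1168 - 11801) + 282438 = -10633 + 282438 = 271805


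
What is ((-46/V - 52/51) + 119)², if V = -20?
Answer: 3762963649/260100 ≈ 14467.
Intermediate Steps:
((-46/V - 52/51) + 119)² = ((-46/(-20) - 52/51) + 119)² = ((-46*(-1/20) - 52*1/51) + 119)² = ((23/10 - 52/51) + 119)² = (653/510 + 119)² = (61343/510)² = 3762963649/260100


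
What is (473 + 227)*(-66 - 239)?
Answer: -213500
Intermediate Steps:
(473 + 227)*(-66 - 239) = 700*(-305) = -213500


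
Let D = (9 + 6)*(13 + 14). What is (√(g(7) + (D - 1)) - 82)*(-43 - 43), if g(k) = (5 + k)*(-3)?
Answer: 7052 - 344*√23 ≈ 5402.2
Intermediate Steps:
D = 405 (D = 15*27 = 405)
g(k) = -15 - 3*k
(√(g(7) + (D - 1)) - 82)*(-43 - 43) = (√((-15 - 3*7) + (405 - 1)) - 82)*(-43 - 43) = (√((-15 - 21) + 404) - 82)*(-86) = (√(-36 + 404) - 82)*(-86) = (√368 - 82)*(-86) = (4*√23 - 82)*(-86) = (-82 + 4*√23)*(-86) = 7052 - 344*√23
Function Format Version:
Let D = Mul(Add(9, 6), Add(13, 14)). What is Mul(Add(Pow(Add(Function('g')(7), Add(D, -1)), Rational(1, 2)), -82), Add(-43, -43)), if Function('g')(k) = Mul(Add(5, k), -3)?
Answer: Add(7052, Mul(-344, Pow(23, Rational(1, 2)))) ≈ 5402.2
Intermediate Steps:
D = 405 (D = Mul(15, 27) = 405)
Function('g')(k) = Add(-15, Mul(-3, k))
Mul(Add(Pow(Add(Function('g')(7), Add(D, -1)), Rational(1, 2)), -82), Add(-43, -43)) = Mul(Add(Pow(Add(Add(-15, Mul(-3, 7)), Add(405, -1)), Rational(1, 2)), -82), Add(-43, -43)) = Mul(Add(Pow(Add(Add(-15, -21), 404), Rational(1, 2)), -82), -86) = Mul(Add(Pow(Add(-36, 404), Rational(1, 2)), -82), -86) = Mul(Add(Pow(368, Rational(1, 2)), -82), -86) = Mul(Add(Mul(4, Pow(23, Rational(1, 2))), -82), -86) = Mul(Add(-82, Mul(4, Pow(23, Rational(1, 2)))), -86) = Add(7052, Mul(-344, Pow(23, Rational(1, 2))))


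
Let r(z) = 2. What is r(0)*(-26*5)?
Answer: -260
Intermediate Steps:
r(0)*(-26*5) = 2*(-26*5) = 2*(-130) = -260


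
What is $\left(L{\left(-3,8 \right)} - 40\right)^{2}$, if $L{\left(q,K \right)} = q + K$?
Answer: $1225$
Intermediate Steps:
$L{\left(q,K \right)} = K + q$
$\left(L{\left(-3,8 \right)} - 40\right)^{2} = \left(\left(8 - 3\right) - 40\right)^{2} = \left(5 - 40\right)^{2} = \left(-35\right)^{2} = 1225$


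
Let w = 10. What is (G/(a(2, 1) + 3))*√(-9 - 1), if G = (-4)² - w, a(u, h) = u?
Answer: 6*I*√10/5 ≈ 3.7947*I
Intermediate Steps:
G = 6 (G = (-4)² - 1*10 = 16 - 10 = 6)
(G/(a(2, 1) + 3))*√(-9 - 1) = (6/(2 + 3))*√(-9 - 1) = (6/5)*√(-10) = (6*(⅕))*(I*√10) = 6*(I*√10)/5 = 6*I*√10/5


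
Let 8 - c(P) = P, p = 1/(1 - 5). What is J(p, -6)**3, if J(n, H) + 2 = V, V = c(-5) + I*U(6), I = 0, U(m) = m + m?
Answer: 1331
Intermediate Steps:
U(m) = 2*m
p = -1/4 (p = 1/(-4) = -1/4 ≈ -0.25000)
c(P) = 8 - P
V = 13 (V = (8 - 1*(-5)) + 0*(2*6) = (8 + 5) + 0*12 = 13 + 0 = 13)
J(n, H) = 11 (J(n, H) = -2 + 13 = 11)
J(p, -6)**3 = 11**3 = 1331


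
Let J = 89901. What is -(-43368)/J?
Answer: 14456/29967 ≈ 0.48240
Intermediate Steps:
-(-43368)/J = -(-43368)/89901 = -1*(-14456/29967) = 14456/29967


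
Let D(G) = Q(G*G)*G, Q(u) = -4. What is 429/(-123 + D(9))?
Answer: -143/53 ≈ -2.6981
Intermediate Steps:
D(G) = -4*G
429/(-123 + D(9)) = 429/(-123 - 4*9) = 429/(-123 - 36) = 429/(-159) = -1/159*429 = -143/53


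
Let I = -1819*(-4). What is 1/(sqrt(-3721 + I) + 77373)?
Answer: 8597/665175286 - sqrt(395)/1995525858 ≈ 1.2914e-5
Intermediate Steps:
I = 7276
1/(sqrt(-3721 + I) + 77373) = 1/(sqrt(-3721 + 7276) + 77373) = 1/(sqrt(3555) + 77373) = 1/(3*sqrt(395) + 77373) = 1/(77373 + 3*sqrt(395))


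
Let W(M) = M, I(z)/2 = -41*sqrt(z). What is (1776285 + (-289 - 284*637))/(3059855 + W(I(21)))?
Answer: 4880737992240/9362712479821 + 130797216*sqrt(21)/9362712479821 ≈ 0.52136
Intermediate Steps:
I(z) = -82*sqrt(z) (I(z) = 2*(-41*sqrt(z)) = -82*sqrt(z))
(1776285 + (-289 - 284*637))/(3059855 + W(I(21))) = (1776285 + (-289 - 284*637))/(3059855 - 82*sqrt(21)) = (1776285 + (-289 - 180908))/(3059855 - 82*sqrt(21)) = (1776285 - 181197)/(3059855 - 82*sqrt(21)) = 1595088/(3059855 - 82*sqrt(21))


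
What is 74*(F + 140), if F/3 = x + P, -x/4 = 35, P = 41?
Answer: -11618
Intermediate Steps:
x = -140 (x = -4*35 = -140)
F = -297 (F = 3*(-140 + 41) = 3*(-99) = -297)
74*(F + 140) = 74*(-297 + 140) = 74*(-157) = -11618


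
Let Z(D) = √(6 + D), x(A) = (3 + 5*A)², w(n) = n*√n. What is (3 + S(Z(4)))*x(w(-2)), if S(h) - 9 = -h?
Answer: (3 - 10*I*√2)²*(12 - √10) ≈ -1688.0 - 749.91*I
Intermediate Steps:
w(n) = n^(3/2)
S(h) = 9 - h
(3 + S(Z(4)))*x(w(-2)) = (3 + (9 - √(6 + 4)))*(3 + 5*(-2)^(3/2))² = (3 + (9 - √10))*(3 + 5*(-2*I*√2))² = (12 - √10)*(3 - 10*I*√2)² = (3 - 10*I*√2)²*(12 - √10)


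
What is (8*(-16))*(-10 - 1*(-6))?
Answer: 512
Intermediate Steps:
(8*(-16))*(-10 - 1*(-6)) = -128*(-10 + 6) = -128*(-4) = 512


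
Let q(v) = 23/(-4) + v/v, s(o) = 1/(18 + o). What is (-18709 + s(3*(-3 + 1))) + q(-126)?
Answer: -56141/3 ≈ -18714.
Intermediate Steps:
q(v) = -19/4 (q(v) = 23*(-¼) + 1 = -23/4 + 1 = -19/4)
(-18709 + s(3*(-3 + 1))) + q(-126) = (-18709 + 1/(18 + 3*(-3 + 1))) - 19/4 = (-18709 + 1/(18 + 3*(-2))) - 19/4 = (-18709 + 1/(18 - 6)) - 19/4 = (-18709 + 1/12) - 19/4 = -224507/12 - 19/4 = -56141/3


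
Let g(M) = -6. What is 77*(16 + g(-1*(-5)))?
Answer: 770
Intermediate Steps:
77*(16 + g(-1*(-5))) = 77*(16 - 6) = 77*10 = 770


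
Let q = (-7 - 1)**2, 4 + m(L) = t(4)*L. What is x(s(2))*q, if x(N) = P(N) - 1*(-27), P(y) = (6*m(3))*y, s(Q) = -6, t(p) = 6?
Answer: -30528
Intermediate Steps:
m(L) = -4 + 6*L
q = 64 (q = (-8)**2 = 64)
P(y) = 84*y (P(y) = (6*(-4 + 6*3))*y = (6*(-4 + 18))*y = (6*14)*y = 84*y)
x(N) = 27 + 84*N (x(N) = 84*N - 1*(-27) = 84*N + 27 = 27 + 84*N)
x(s(2))*q = (27 + 84*(-6))*64 = (27 - 504)*64 = -477*64 = -30528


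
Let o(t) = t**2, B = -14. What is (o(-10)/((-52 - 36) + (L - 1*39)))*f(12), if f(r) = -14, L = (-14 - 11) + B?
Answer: 700/83 ≈ 8.4337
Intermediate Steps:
L = -39 (L = (-14 - 11) - 14 = -25 - 14 = -39)
(o(-10)/((-52 - 36) + (L - 1*39)))*f(12) = ((-10)**2/((-52 - 36) + (-39 - 1*39)))*(-14) = (100/(-88 + (-39 - 39)))*(-14) = (100/(-88 - 78))*(-14) = (100/(-166))*(-14) = (100*(-1/166))*(-14) = -50/83*(-14) = 700/83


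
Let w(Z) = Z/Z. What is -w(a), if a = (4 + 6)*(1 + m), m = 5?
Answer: -1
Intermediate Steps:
a = 60 (a = (4 + 6)*(1 + 5) = 10*6 = 60)
w(Z) = 1
-w(a) = -1*1 = -1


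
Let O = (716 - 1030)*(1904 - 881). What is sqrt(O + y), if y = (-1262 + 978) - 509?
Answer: I*sqrt(322015) ≈ 567.46*I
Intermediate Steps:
y = -793 (y = -284 - 509 = -793)
O = -321222 (O = -314*1023 = -321222)
sqrt(O + y) = sqrt(-321222 - 793) = sqrt(-322015) = I*sqrt(322015)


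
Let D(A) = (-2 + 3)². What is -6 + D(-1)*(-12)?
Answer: -18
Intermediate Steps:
D(A) = 1 (D(A) = 1² = 1)
-6 + D(-1)*(-12) = -6 + 1*(-12) = -6 - 12 = -18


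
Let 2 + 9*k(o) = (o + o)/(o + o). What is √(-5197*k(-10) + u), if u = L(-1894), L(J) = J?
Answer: 17*I*√41/3 ≈ 36.284*I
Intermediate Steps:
k(o) = -⅑ (k(o) = -2/9 + ((o + o)/(o + o))/9 = -2/9 + ((2*o)/((2*o)))/9 = -2/9 + ((2*o)*(1/(2*o)))/9 = -2/9 + (⅑)*1 = -2/9 + ⅑ = -⅑)
u = -1894
√(-5197*k(-10) + u) = √(-5197*(-⅑) - 1894) = √(5197/9 - 1894) = √(-11849/9) = 17*I*√41/3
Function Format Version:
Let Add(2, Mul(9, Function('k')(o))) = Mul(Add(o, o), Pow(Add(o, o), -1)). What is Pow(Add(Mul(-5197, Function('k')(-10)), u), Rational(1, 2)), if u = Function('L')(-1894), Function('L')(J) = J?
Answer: Mul(Rational(17, 3), I, Pow(41, Rational(1, 2))) ≈ Mul(36.284, I)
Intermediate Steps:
Function('k')(o) = Rational(-1, 9) (Function('k')(o) = Add(Rational(-2, 9), Mul(Rational(1, 9), Mul(Add(o, o), Pow(Add(o, o), -1)))) = Add(Rational(-2, 9), Mul(Rational(1, 9), Mul(Mul(2, o), Pow(Mul(2, o), -1)))) = Add(Rational(-2, 9), Mul(Rational(1, 9), Mul(Mul(2, o), Mul(Rational(1, 2), Pow(o, -1))))) = Add(Rational(-2, 9), Mul(Rational(1, 9), 1)) = Add(Rational(-2, 9), Rational(1, 9)) = Rational(-1, 9))
u = -1894
Pow(Add(Mul(-5197, Function('k')(-10)), u), Rational(1, 2)) = Pow(Add(Mul(-5197, Rational(-1, 9)), -1894), Rational(1, 2)) = Pow(Add(Rational(5197, 9), -1894), Rational(1, 2)) = Pow(Rational(-11849, 9), Rational(1, 2)) = Mul(Rational(17, 3), I, Pow(41, Rational(1, 2)))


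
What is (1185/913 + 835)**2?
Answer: 582993331600/833569 ≈ 6.9939e+5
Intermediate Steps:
(1185/913 + 835)**2 = (763540/913)**2 = 582993331600/833569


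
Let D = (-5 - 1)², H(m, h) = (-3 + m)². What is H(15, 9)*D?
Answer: 5184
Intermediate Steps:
D = 36 (D = (-6)² = 36)
H(15, 9)*D = (-3 + 15)²*36 = 12²*36 = 144*36 = 5184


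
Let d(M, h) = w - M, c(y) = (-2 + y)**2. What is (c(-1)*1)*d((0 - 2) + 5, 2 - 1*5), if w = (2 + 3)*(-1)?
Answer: -72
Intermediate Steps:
w = -5 (w = 5*(-1) = -5)
d(M, h) = -5 - M
(c(-1)*1)*d((0 - 2) + 5, 2 - 1*5) = ((-2 - 1)**2*1)*(-5 - ((0 - 2) + 5)) = ((-3)**2*1)*(-5 - (-2 + 5)) = (9*1)*(-5 - 1*3) = 9*(-5 - 3) = 9*(-8) = -72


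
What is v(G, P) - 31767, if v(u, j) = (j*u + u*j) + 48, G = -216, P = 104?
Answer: -76647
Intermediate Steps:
v(u, j) = 48 + 2*j*u (v(u, j) = (j*u + j*u) + 48 = 2*j*u + 48 = 48 + 2*j*u)
v(G, P) - 31767 = (48 + 2*104*(-216)) - 31767 = (48 - 44928) - 31767 = -44880 - 31767 = -76647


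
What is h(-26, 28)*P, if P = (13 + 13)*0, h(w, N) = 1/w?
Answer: 0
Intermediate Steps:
P = 0 (P = 26*0 = 0)
h(-26, 28)*P = 0/(-26) = -1/26*0 = 0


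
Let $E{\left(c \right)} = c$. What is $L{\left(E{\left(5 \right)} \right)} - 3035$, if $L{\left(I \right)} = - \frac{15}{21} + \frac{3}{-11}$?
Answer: $- \frac{233771}{77} \approx -3036.0$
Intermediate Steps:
$L{\left(I \right)} = - \frac{76}{77}$ ($L{\left(I \right)} = \left(-15\right) \frac{1}{21} + 3 \left(- \frac{1}{11}\right) = - \frac{5}{7} - \frac{3}{11} = - \frac{76}{77}$)
$L{\left(E{\left(5 \right)} \right)} - 3035 = - \frac{76}{77} - 3035 = - \frac{233771}{77}$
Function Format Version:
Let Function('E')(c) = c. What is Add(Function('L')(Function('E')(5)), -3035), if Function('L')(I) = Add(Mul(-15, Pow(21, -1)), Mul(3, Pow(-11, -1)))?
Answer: Rational(-233771, 77) ≈ -3036.0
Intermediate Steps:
Function('L')(I) = Rational(-76, 77) (Function('L')(I) = Add(Mul(-15, Rational(1, 21)), Mul(3, Rational(-1, 11))) = Add(Rational(-5, 7), Rational(-3, 11)) = Rational(-76, 77))
Add(Function('L')(Function('E')(5)), -3035) = Add(Rational(-76, 77), -3035) = Rational(-233771, 77)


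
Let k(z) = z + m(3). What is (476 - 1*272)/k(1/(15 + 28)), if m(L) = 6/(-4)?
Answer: -17544/127 ≈ -138.14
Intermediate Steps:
m(L) = -3/2 (m(L) = 6*(-1/4) = -3/2)
k(z) = -3/2 + z (k(z) = z - 3/2 = -3/2 + z)
(476 - 1*272)/k(1/(15 + 28)) = (476 - 1*272)/(-3/2 + 1/(15 + 28)) = (476 - 272)/(-3/2 + 1/43) = 204/(-3/2 + 1/43) = 204/(-127/86) = 204*(-86/127) = -17544/127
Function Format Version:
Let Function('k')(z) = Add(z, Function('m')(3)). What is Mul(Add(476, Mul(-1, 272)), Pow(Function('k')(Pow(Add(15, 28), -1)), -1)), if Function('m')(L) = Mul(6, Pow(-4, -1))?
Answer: Rational(-17544, 127) ≈ -138.14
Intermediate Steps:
Function('m')(L) = Rational(-3, 2) (Function('m')(L) = Mul(6, Rational(-1, 4)) = Rational(-3, 2))
Function('k')(z) = Add(Rational(-3, 2), z) (Function('k')(z) = Add(z, Rational(-3, 2)) = Add(Rational(-3, 2), z))
Mul(Add(476, Mul(-1, 272)), Pow(Function('k')(Pow(Add(15, 28), -1)), -1)) = Mul(Add(476, Mul(-1, 272)), Pow(Add(Rational(-3, 2), Pow(Add(15, 28), -1)), -1)) = Mul(Add(476, -272), Pow(Add(Rational(-3, 2), Pow(43, -1)), -1)) = Mul(204, Pow(Add(Rational(-3, 2), Rational(1, 43)), -1)) = Mul(204, Pow(Rational(-127, 86), -1)) = Mul(204, Rational(-86, 127)) = Rational(-17544, 127)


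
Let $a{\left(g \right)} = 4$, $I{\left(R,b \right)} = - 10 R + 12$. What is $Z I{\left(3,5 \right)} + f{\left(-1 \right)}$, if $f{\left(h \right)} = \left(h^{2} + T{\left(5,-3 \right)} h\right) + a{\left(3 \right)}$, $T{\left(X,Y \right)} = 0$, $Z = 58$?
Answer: $-1039$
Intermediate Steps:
$I{\left(R,b \right)} = 12 - 10 R$
$f{\left(h \right)} = 4 + h^{2}$ ($f{\left(h \right)} = \left(h^{2} + 0 h\right) + 4 = \left(h^{2} + 0\right) + 4 = h^{2} + 4 = 4 + h^{2}$)
$Z I{\left(3,5 \right)} + f{\left(-1 \right)} = 58 \left(12 - 30\right) + \left(4 + \left(-1\right)^{2}\right) = 58 \left(12 - 30\right) + \left(4 + 1\right) = 58 \left(-18\right) + 5 = -1044 + 5 = -1039$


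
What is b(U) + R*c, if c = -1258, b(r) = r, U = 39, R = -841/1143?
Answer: 1102555/1143 ≈ 964.62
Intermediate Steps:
R = -841/1143 (R = -841*1/1143 = -841/1143 ≈ -0.73578)
b(U) + R*c = 39 - 841/1143*(-1258) = 39 + 1057978/1143 = 1102555/1143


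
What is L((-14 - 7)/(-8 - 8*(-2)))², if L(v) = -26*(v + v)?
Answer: 74529/4 ≈ 18632.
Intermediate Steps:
L(v) = -52*v
L((-14 - 7)/(-8 - 8*(-2)))² = (-52*(-14 - 7)/(-8 - 8*(-2)))² = (-(-1092)/(-8 + 16))² = (-(-1092)/8)² = (-52*(-21/8))² = (273/2)² = 74529/4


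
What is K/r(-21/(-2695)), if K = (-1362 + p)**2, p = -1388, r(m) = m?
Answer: 2911562500/3 ≈ 9.7052e+8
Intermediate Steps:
K = 7562500 (K = (-1362 - 1388)**2 = (-2750)**2 = 7562500)
K/r(-21/(-2695)) = 7562500/((-21/(-2695))) = 7562500/((-21*(-1/2695))) = 7562500/(3/385) = 7562500*(385/3) = 2911562500/3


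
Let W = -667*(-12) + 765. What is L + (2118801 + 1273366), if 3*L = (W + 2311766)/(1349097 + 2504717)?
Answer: 39218344345349/11561442 ≈ 3.3922e+6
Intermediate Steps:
W = 8769 (W = 8004 + 765 = 8769)
L = 2320535/11561442 (L = ((8769 + 2311766)/(1349097 + 2504717))/3 = (2320535/3853814)/3 = (2320535*(1/3853814))/3 = (⅓)*(2320535/3853814) = 2320535/11561442 ≈ 0.20071)
L + (2118801 + 1273366) = 2320535/11561442 + (2118801 + 1273366) = 2320535/11561442 + 3392167 = 39218344345349/11561442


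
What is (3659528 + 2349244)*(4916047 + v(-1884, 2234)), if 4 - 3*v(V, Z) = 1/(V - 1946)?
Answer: 56567976999003162/1915 ≈ 2.9539e+13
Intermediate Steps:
v(V, Z) = 4/3 - 1/(3*(-1946 + V)) (v(V, Z) = 4/3 - 1/(3*(V - 1946)) = 4/3 - 1/(3*(-1946 + V)))
(3659528 + 2349244)*(4916047 + v(-1884, 2234)) = (3659528 + 2349244)*(4916047 + (-7785 + 4*(-1884))/(3*(-1946 - 1884))) = 6008772*(4916047 + (⅓)*(-7785 - 7536)/(-3830)) = 6008772*(4916047 + (⅓)*(-1/3830)*(-15321)) = 6008772*(4916047 + 5107/3830) = 6008772*(18828465117/3830) = 56567976999003162/1915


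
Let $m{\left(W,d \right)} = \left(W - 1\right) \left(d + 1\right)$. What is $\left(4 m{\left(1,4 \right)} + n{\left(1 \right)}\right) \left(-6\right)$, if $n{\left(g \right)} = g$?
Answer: $-6$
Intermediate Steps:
$m{\left(W,d \right)} = \left(1 + d\right) \left(-1 + W\right)$ ($m{\left(W,d \right)} = \left(-1 + W\right) \left(1 + d\right) = \left(1 + d\right) \left(-1 + W\right)$)
$\left(4 m{\left(1,4 \right)} + n{\left(1 \right)}\right) \left(-6\right) = \left(4 \left(-1 + 1 - 4 + 1 \cdot 4\right) + 1\right) \left(-6\right) = \left(4 \left(-1 + 1 - 4 + 4\right) + 1\right) \left(-6\right) = \left(4 \cdot 0 + 1\right) \left(-6\right) = \left(0 + 1\right) \left(-6\right) = 1 \left(-6\right) = -6$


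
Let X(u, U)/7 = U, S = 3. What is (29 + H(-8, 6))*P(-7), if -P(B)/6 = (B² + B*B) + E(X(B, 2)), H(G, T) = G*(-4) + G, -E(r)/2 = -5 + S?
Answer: -32436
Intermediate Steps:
X(u, U) = 7*U
E(r) = 4 (E(r) = -2*(-5 + 3) = -2*(-2) = 4)
H(G, T) = -3*G (H(G, T) = -4*G + G = -3*G)
P(B) = -24 - 12*B² (P(B) = -6*((B² + B*B) + 4) = -6*((B² + B²) + 4) = -6*(2*B² + 4) = -6*(4 + 2*B²) = -24 - 12*B²)
(29 + H(-8, 6))*P(-7) = (29 - 3*(-8))*(-24 - 12*(-7)²) = (29 + 24)*(-24 - 12*49) = 53*(-24 - 588) = 53*(-612) = -32436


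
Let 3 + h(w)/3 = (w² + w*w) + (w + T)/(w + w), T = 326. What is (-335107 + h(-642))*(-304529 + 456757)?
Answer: 34822452605740/107 ≈ 3.2544e+11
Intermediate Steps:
h(w) = -9 + 6*w² + 3*(326 + w)/(2*w) (h(w) = -9 + 3*((w² + w*w) + (w + 326)/(w + w)) = -9 + 3*((w² + w²) + (326 + w)/((2*w))) = -9 + 3*(2*w² + (326 + w)*(1/(2*w))) = -9 + 3*(2*w² + (326 + w)/(2*w)) = -9 + (6*w² + 3*(326 + w)/(2*w)) = -9 + 6*w² + 3*(326 + w)/(2*w))
(-335107 + h(-642))*(-304529 + 456757) = (-335107 + (-15/2 + 6*(-642)² + 489/(-642)))*(-304529 + 456757) = (-335107 + (-15/2 + 6*412164 + 489*(-1/642)))*152228 = (-335107 + (-15/2 + 2472984 - 163/214))*152228 = (-335107 + 264608404/107)*152228 = (228751955/107)*152228 = 34822452605740/107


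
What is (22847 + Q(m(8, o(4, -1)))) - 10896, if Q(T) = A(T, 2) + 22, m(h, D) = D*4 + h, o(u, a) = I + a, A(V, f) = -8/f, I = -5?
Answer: 11969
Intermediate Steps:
o(u, a) = -5 + a
m(h, D) = h + 4*D (m(h, D) = 4*D + h = h + 4*D)
Q(T) = 18 (Q(T) = -8/2 + 22 = -8*1/2 + 22 = -4 + 22 = 18)
(22847 + Q(m(8, o(4, -1)))) - 10896 = (22847 + 18) - 10896 = 22865 - 10896 = 11969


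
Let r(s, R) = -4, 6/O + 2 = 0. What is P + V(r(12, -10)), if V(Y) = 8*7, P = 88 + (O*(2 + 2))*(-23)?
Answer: 420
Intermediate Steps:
O = -3 (O = 6/(-2 + 0) = 6/(-2) = 6*(-1/2) = -3)
P = 364 (P = 88 - 3*(2 + 2)*(-23) = 88 - 3*4*(-23) = 88 - 12*(-23) = 88 + 276 = 364)
V(Y) = 56
P + V(r(12, -10)) = 364 + 56 = 420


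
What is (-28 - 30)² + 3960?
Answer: 7324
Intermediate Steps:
(-28 - 30)² + 3960 = (-58)² + 3960 = 3364 + 3960 = 7324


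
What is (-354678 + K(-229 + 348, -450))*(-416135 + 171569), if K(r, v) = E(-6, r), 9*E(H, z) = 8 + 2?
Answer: 86741908008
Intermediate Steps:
E(H, z) = 10/9 (E(H, z) = (8 + 2)/9 = (⅑)*10 = 10/9)
K(r, v) = 10/9
(-354678 + K(-229 + 348, -450))*(-416135 + 171569) = (-354678 + 10/9)*(-416135 + 171569) = -3192092/9*(-244566) = 86741908008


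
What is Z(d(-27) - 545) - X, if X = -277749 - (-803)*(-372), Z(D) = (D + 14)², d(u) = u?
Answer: 887829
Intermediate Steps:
Z(D) = (14 + D)²
X = -576465 (X = -277749 - 1*298716 = -277749 - 298716 = -576465)
Z(d(-27) - 545) - X = (14 + (-27 - 545))² - 1*(-576465) = (14 - 572)² + 576465 = (-558)² + 576465 = 311364 + 576465 = 887829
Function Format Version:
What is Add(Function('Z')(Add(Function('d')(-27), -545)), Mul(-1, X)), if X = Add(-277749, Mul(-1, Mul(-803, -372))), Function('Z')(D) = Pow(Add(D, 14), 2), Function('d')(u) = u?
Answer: 887829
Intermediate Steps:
Function('Z')(D) = Pow(Add(14, D), 2)
X = -576465 (X = Add(-277749, Mul(-1, 298716)) = Add(-277749, -298716) = -576465)
Add(Function('Z')(Add(Function('d')(-27), -545)), Mul(-1, X)) = Add(Pow(Add(14, Add(-27, -545)), 2), Mul(-1, -576465)) = Add(Pow(Add(14, -572), 2), 576465) = Add(Pow(-558, 2), 576465) = Add(311364, 576465) = 887829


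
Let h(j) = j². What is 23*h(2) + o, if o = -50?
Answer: 42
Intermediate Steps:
23*h(2) + o = 23*2² - 50 = 23*4 - 50 = 92 - 50 = 42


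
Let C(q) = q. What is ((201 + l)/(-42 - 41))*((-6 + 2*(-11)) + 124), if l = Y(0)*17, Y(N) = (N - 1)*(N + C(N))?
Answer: -19296/83 ≈ -232.48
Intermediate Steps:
Y(N) = 2*N*(-1 + N) (Y(N) = (N - 1)*(N + N) = (-1 + N)*(2*N) = 2*N*(-1 + N))
l = 0 (l = (2*0*(-1 + 0))*17 = (2*0*(-1))*17 = 0*17 = 0)
((201 + l)/(-42 - 41))*((-6 + 2*(-11)) + 124) = ((201 + 0)/(-42 - 41))*((-6 + 2*(-11)) + 124) = (201/(-83))*((-6 - 22) + 124) = (201*(-1/83))*(-28 + 124) = -201/83*96 = -19296/83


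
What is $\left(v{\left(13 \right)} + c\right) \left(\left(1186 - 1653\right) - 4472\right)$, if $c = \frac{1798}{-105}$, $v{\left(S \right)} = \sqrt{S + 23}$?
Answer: $\frac{5768752}{105} \approx 54941.0$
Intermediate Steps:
$v{\left(S \right)} = \sqrt{23 + S}$
$c = - \frac{1798}{105}$ ($c = 1798 \left(- \frac{1}{105}\right) = - \frac{1798}{105} \approx -17.124$)
$\left(v{\left(13 \right)} + c\right) \left(\left(1186 - 1653\right) - 4472\right) = \left(\sqrt{23 + 13} - \frac{1798}{105}\right) \left(\left(1186 - 1653\right) - 4472\right) = \left(\sqrt{36} - \frac{1798}{105}\right) \left(-467 - 4472\right) = \left(6 - \frac{1798}{105}\right) \left(-4939\right) = \left(- \frac{1168}{105}\right) \left(-4939\right) = \frac{5768752}{105}$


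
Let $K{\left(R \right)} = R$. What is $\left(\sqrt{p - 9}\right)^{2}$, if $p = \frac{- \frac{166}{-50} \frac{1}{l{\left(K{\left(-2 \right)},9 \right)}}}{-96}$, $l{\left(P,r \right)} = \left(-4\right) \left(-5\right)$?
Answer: $- \frac{432083}{48000} \approx -9.0017$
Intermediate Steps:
$l{\left(P,r \right)} = 20$
$p = - \frac{83}{48000}$ ($p = \frac{- \frac{166}{-50} \cdot \frac{1}{20}}{-96} = \left(-166\right) \left(- \frac{1}{50}\right) \frac{1}{20} \left(- \frac{1}{96}\right) = \frac{83}{25} \cdot \frac{1}{20} \left(- \frac{1}{96}\right) = \frac{83}{500} \left(- \frac{1}{96}\right) = - \frac{83}{48000} \approx -0.0017292$)
$\left(\sqrt{p - 9}\right)^{2} = \left(\sqrt{- \frac{83}{48000} - 9}\right)^{2} = \left(\sqrt{- \frac{432083}{48000}}\right)^{2} = \left(\frac{i \sqrt{12962490}}{1200}\right)^{2} = - \frac{432083}{48000}$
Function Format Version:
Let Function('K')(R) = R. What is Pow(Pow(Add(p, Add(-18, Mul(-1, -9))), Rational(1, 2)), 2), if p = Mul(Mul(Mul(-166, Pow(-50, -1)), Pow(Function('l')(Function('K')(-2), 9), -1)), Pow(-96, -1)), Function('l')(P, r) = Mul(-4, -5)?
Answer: Rational(-432083, 48000) ≈ -9.0017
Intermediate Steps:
Function('l')(P, r) = 20
p = Rational(-83, 48000) (p = Mul(Mul(Mul(-166, Pow(-50, -1)), Pow(20, -1)), Pow(-96, -1)) = Mul(Mul(Mul(-166, Rational(-1, 50)), Rational(1, 20)), Rational(-1, 96)) = Mul(Mul(Rational(83, 25), Rational(1, 20)), Rational(-1, 96)) = Mul(Rational(83, 500), Rational(-1, 96)) = Rational(-83, 48000) ≈ -0.0017292)
Pow(Pow(Add(p, Add(-18, Mul(-1, -9))), Rational(1, 2)), 2) = Pow(Pow(Add(Rational(-83, 48000), Add(-18, Mul(-1, -9))), Rational(1, 2)), 2) = Pow(Pow(Add(Rational(-83, 48000), Add(-18, 9)), Rational(1, 2)), 2) = Pow(Pow(Add(Rational(-83, 48000), -9), Rational(1, 2)), 2) = Pow(Pow(Rational(-432083, 48000), Rational(1, 2)), 2) = Pow(Mul(Rational(1, 1200), I, Pow(12962490, Rational(1, 2))), 2) = Rational(-432083, 48000)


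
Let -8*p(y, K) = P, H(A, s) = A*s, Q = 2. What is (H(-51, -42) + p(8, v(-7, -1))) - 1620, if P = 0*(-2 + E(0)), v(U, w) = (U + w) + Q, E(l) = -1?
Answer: 522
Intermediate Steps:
v(U, w) = 2 + U + w (v(U, w) = (U + w) + 2 = 2 + U + w)
P = 0 (P = 0*(-2 - 1) = 0*(-3) = 0)
p(y, K) = 0 (p(y, K) = -⅛*0 = 0)
(H(-51, -42) + p(8, v(-7, -1))) - 1620 = (-51*(-42) + 0) - 1620 = (2142 + 0) - 1620 = 2142 - 1620 = 522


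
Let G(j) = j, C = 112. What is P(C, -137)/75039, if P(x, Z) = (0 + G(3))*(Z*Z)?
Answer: 18769/25013 ≈ 0.75037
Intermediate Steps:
P(x, Z) = 3*Z² (P(x, Z) = (0 + 3)*(Z*Z) = 3*Z²)
P(C, -137)/75039 = (3*(-137)²)/75039 = (3*18769)*(1/75039) = 56307*(1/75039) = 18769/25013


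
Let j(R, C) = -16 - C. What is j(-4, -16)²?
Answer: 0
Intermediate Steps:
j(-4, -16)² = (-16 - 1*(-16))² = (-16 + 16)² = 0² = 0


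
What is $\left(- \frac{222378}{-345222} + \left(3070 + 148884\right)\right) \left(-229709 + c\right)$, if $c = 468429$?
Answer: $\frac{2087132388257920}{57537} \approx 3.6275 \cdot 10^{10}$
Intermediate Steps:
$\left(- \frac{222378}{-345222} + \left(3070 + 148884\right)\right) \left(-229709 + c\right) = \left(- \frac{222378}{-345222} + \left(3070 + 148884\right)\right) \left(-229709 + 468429\right) = \left(\left(-222378\right) \left(- \frac{1}{345222}\right) + 151954\right) 238720 = \left(\frac{37063}{57537} + 151954\right) 238720 = \frac{8743014361}{57537} \cdot 238720 = \frac{2087132388257920}{57537}$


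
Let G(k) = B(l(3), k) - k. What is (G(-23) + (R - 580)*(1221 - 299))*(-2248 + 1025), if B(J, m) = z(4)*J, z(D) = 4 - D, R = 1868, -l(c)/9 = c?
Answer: -1452384657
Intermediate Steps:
l(c) = -9*c
B(J, m) = 0 (B(J, m) = (4 - 1*4)*J = (4 - 4)*J = 0*J = 0)
G(k) = -k (G(k) = 0 - k = -k)
(G(-23) + (R - 580)*(1221 - 299))*(-2248 + 1025) = (-1*(-23) + (1868 - 580)*(1221 - 299))*(-2248 + 1025) = (23 + 1288*922)*(-1223) = (23 + 1187536)*(-1223) = 1187559*(-1223) = -1452384657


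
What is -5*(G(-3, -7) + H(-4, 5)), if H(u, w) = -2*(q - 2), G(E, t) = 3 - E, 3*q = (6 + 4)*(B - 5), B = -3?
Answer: -950/3 ≈ -316.67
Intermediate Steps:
q = -80/3 (q = ((6 + 4)*(-3 - 5))/3 = (10*(-8))/3 = (⅓)*(-80) = -80/3 ≈ -26.667)
H(u, w) = 172/3 (H(u, w) = -2*(-80/3 - 2) = -2*(-86/3) = 172/3)
-5*(G(-3, -7) + H(-4, 5)) = -5*((3 - 1*(-3)) + 172/3) = -5*((3 + 3) + 172/3) = -5*(6 + 172/3) = -5*190/3 = -950/3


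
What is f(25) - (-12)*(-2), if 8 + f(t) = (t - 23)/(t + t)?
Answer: -799/25 ≈ -31.960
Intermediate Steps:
f(t) = -8 + (-23 + t)/(2*t) (f(t) = -8 + (t - 23)/(t + t) = -8 + (-23 + t)/((2*t)) = -8 + (-23 + t)*(1/(2*t)) = -8 + (-23 + t)/(2*t))
f(25) - (-12)*(-2) = (½)*(-23 - 15*25)/25 - (-12)*(-2) = (½)*(1/25)*(-23 - 375) - 1*24 = (½)*(1/25)*(-398) - 24 = -199/25 - 24 = -799/25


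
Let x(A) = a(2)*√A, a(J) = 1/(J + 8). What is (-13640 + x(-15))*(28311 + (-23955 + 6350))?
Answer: -146029840 + 5353*I*√15/5 ≈ -1.4603e+8 + 4146.4*I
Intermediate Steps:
a(J) = 1/(8 + J)
x(A) = √A/10 (x(A) = √A/(8 + 2) = √A/10)
(-13640 + x(-15))*(28311 + (-23955 + 6350)) = (-13640 + √(-15)/10)*(28311 + (-23955 + 6350)) = (-13640 + (I*√15)/10)*(28311 - 17605) = (-13640 + I*√15/10)*10706 = -146029840 + 5353*I*√15/5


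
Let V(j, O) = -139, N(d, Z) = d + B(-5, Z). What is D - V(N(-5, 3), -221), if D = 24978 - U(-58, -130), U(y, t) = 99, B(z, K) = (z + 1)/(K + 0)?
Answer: 25018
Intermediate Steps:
B(z, K) = (1 + z)/K
N(d, Z) = d - 4/Z (N(d, Z) = d + (1 - 5)/Z = d - 4/Z)
D = 24879 (D = 24978 - 1*99 = 24978 - 99 = 24879)
D - V(N(-5, 3), -221) = 24879 - 1*(-139) = 24879 + 139 = 25018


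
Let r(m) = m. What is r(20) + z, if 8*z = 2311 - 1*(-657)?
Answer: 391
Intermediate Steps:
z = 371 (z = (2311 - 1*(-657))/8 = (2311 + 657)/8 = (1/8)*2968 = 371)
r(20) + z = 20 + 371 = 391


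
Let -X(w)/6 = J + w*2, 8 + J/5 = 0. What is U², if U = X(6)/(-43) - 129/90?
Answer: 47458321/1664100 ≈ 28.519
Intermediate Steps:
J = -40 (J = -40 + 5*0 = -40 + 0 = -40)
X(w) = 240 - 12*w (X(w) = -6*(-40 + w*2) = -6*(-40 + 2*w) = 240 - 12*w)
U = -6889/1290 (U = (240 - 12*6)/(-43) - 129/90 = (240 - 72)*(-1/43) - 129*1/90 = 168*(-1/43) - 43/30 = -168/43 - 43/30 = -6889/1290 ≈ -5.3403)
U² = (-6889/1290)² = 47458321/1664100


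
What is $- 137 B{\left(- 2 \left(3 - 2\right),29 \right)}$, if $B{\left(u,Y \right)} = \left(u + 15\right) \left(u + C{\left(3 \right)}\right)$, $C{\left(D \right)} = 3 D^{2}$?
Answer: $-44525$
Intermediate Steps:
$B{\left(u,Y \right)} = \left(15 + u\right) \left(27 + u\right)$ ($B{\left(u,Y \right)} = \left(u + 15\right) \left(u + 3 \cdot 3^{2}\right) = \left(15 + u\right) \left(u + 3 \cdot 9\right) = \left(15 + u\right) \left(u + 27\right) = \left(15 + u\right) \left(27 + u\right)$)
$- 137 B{\left(- 2 \left(3 - 2\right),29 \right)} = - 137 \left(405 + \left(- 2 \left(3 - 2\right)\right)^{2} + 42 \left(- 2 \left(3 - 2\right)\right)\right) = - 137 \left(405 + \left(\left(-2\right) 1\right)^{2} + 42 \left(\left(-2\right) 1\right)\right) = - 137 \left(405 + \left(-2\right)^{2} + 42 \left(-2\right)\right) = - 137 \left(405 + 4 - 84\right) = \left(-137\right) 325 = -44525$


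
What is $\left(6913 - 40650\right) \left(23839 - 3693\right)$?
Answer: $-679665602$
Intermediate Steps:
$\left(6913 - 40650\right) \left(23839 - 3693\right) = \left(-33737\right) 20146 = -679665602$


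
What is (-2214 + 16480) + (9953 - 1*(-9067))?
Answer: 33286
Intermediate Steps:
(-2214 + 16480) + (9953 - 1*(-9067)) = 14266 + (9953 + 9067) = 14266 + 19020 = 33286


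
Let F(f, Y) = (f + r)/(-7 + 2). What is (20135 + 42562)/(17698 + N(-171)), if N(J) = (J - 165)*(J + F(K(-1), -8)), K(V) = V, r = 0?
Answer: 313485/375434 ≈ 0.83499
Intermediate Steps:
F(f, Y) = -f/5 (F(f, Y) = (f + 0)/(-7 + 2) = f/(-5) = f*(-1/5) = -f/5)
N(J) = (-165 + J)*(1/5 + J) (N(J) = (J - 165)*(J - 1/5*(-1)) = (-165 + J)*(J + 1/5) = (-165 + J)*(1/5 + J))
(20135 + 42562)/(17698 + N(-171)) = (20135 + 42562)/(17698 + (-33 + (-171)**2 - 824/5*(-171))) = 62697/(17698 + (-33 + 29241 + 140904/5)) = 62697/(17698 + 286944/5) = 62697/(375434/5) = 62697*(5/375434) = 313485/375434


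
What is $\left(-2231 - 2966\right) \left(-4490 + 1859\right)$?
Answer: $13673307$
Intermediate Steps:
$\left(-2231 - 2966\right) \left(-4490 + 1859\right) = \left(-5197\right) \left(-2631\right) = 13673307$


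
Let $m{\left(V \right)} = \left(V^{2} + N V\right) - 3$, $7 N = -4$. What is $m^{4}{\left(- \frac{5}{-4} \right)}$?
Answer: $\frac{3373402561}{157351936} \approx 21.439$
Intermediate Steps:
$N = - \frac{4}{7}$ ($N = \frac{1}{7} \left(-4\right) = - \frac{4}{7} \approx -0.57143$)
$m{\left(V \right)} = -3 + V^{2} - \frac{4 V}{7}$ ($m{\left(V \right)} = \left(V^{2} - \frac{4 V}{7}\right) - 3 = -3 + V^{2} - \frac{4 V}{7}$)
$m^{4}{\left(- \frac{5}{-4} \right)} = \left(-3 + \left(- \frac{5}{-4}\right)^{2} - \frac{4 \left(- \frac{5}{-4}\right)}{7}\right)^{4} = \left(-3 + \left(\left(-5\right) \left(- \frac{1}{4}\right)\right)^{2} - \frac{4 \left(\left(-5\right) \left(- \frac{1}{4}\right)\right)}{7}\right)^{4} = \left(-3 + \left(\frac{5}{4}\right)^{2} - \frac{5}{7}\right)^{4} = \left(-3 + \frac{25}{16} - \frac{5}{7}\right)^{4} = \left(- \frac{241}{112}\right)^{4} = \frac{3373402561}{157351936}$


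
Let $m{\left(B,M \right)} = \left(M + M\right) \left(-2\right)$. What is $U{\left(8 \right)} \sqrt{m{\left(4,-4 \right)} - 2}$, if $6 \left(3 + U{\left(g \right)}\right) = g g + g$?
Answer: $9 \sqrt{14} \approx 33.675$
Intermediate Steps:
$m{\left(B,M \right)} = - 4 M$ ($m{\left(B,M \right)} = 2 M \left(-2\right) = - 4 M$)
$U{\left(g \right)} = -3 + \frac{g}{6} + \frac{g^{2}}{6}$ ($U{\left(g \right)} = -3 + \frac{g g + g}{6} = -3 + \frac{g^{2} + g}{6} = -3 + \frac{g + g^{2}}{6} = -3 + \left(\frac{g}{6} + \frac{g^{2}}{6}\right) = -3 + \frac{g}{6} + \frac{g^{2}}{6}$)
$U{\left(8 \right)} \sqrt{m{\left(4,-4 \right)} - 2} = \left(-3 + \frac{1}{6} \cdot 8 + \frac{8^{2}}{6}\right) \sqrt{\left(-4\right) \left(-4\right) - 2} = \left(-3 + \frac{4}{3} + \frac{1}{6} \cdot 64\right) \sqrt{16 - 2} = \left(-3 + \frac{4}{3} + \frac{32}{3}\right) \sqrt{14} = 9 \sqrt{14}$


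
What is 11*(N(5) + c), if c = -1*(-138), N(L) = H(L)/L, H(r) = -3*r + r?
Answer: 1496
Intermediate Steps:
H(r) = -2*r
N(L) = -2 (N(L) = (-2*L)/L = -2)
c = 138
11*(N(5) + c) = 11*(-2 + 138) = 11*136 = 1496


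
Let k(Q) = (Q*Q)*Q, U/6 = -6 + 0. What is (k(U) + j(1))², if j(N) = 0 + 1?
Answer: 2176689025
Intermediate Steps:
U = -36 (U = 6*(-6 + 0) = 6*(-6) = -36)
j(N) = 1
k(Q) = Q³ (k(Q) = Q²*Q = Q³)
(k(U) + j(1))² = ((-36)³ + 1)² = (-46656 + 1)² = (-46655)² = 2176689025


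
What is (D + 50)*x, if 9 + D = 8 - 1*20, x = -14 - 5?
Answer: -551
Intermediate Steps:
x = -19
D = -21 (D = -9 + (8 - 1*20) = -9 + (8 - 20) = -9 - 12 = -21)
(D + 50)*x = (-21 + 50)*(-19) = 29*(-19) = -551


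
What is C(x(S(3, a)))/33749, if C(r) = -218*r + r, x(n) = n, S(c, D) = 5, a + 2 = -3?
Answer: -1085/33749 ≈ -0.032149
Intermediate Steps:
a = -5 (a = -2 - 3 = -5)
C(r) = -217*r
C(x(S(3, a)))/33749 = -217*5/33749 = -1085*1/33749 = -1085/33749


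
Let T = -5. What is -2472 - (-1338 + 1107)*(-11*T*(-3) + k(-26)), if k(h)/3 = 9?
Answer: -34350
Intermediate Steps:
k(h) = 27 (k(h) = 3*9 = 27)
-2472 - (-1338 + 1107)*(-11*T*(-3) + k(-26)) = -2472 - (-1338 + 1107)*(-11*(-5)*(-3) + 27) = -2472 - (-231)*(55*(-3) + 27) = -2472 - (-231)*(-165 + 27) = -2472 - (-231)*(-138) = -2472 - 1*31878 = -2472 - 31878 = -34350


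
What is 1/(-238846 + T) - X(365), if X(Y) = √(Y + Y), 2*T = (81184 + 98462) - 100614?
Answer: -1/199330 - √730 ≈ -27.019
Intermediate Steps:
T = 39516 (T = ((81184 + 98462) - 100614)/2 = (179646 - 100614)/2 = (½)*79032 = 39516)
X(Y) = √2*√Y (X(Y) = √(2*Y) = √2*√Y)
1/(-238846 + T) - X(365) = 1/(-238846 + 39516) - √2*√365 = 1/(-199330) - √730 = -1/199330 - √730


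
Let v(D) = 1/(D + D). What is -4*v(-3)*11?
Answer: 22/3 ≈ 7.3333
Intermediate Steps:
v(D) = 1/(2*D)
-4*v(-3)*11 = -2/(-3)*11 = -2*(-1)/3*11 = -4*(-⅙)*11 = (⅔)*11 = 22/3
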